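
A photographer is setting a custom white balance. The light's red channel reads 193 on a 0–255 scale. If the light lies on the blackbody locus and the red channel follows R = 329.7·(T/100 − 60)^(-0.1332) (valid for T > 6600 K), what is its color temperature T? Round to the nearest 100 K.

(t − 60)^(-0.1332) = 193/329.7 = 0.58538.
t − 60 = 0.58538^(1/-0.1332) = 0.58538^(-7.508) = 55.713, so t = 115.713.
T = 100·t = 11571 K → 11600 K to the nearest 100 K.

11600 K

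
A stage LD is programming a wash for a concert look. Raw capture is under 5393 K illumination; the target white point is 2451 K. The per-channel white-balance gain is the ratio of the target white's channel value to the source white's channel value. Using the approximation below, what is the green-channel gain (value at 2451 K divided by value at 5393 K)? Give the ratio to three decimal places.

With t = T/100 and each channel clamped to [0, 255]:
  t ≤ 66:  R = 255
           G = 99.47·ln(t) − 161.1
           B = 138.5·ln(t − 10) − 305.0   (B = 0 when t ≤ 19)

At 5393 K (t = 53.93):
  G = 99.47·ln 53.93 − 161.1 = 99.47·3.9877 − 161.1 = 235.555.
At 2451 K (t = 24.51):
  G = 99.47·ln 24.51 − 161.1 = 99.47·3.1991 − 161.1 = 157.113.
Gain = 157.113 / 235.555 = 0.6670 → 0.667.

0.667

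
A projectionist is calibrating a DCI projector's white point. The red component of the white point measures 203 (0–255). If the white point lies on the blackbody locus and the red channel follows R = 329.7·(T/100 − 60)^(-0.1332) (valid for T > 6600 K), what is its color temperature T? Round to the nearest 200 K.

9800 K

(t − 60)^(-0.1332) = 203/329.7 = 0.61571.
t − 60 = 0.61571^(1/-0.1332) = 0.61571^(-7.508) = 38.129, so t = 98.129.
T = 100·t = 9813 K → 9800 K to the nearest 200 K.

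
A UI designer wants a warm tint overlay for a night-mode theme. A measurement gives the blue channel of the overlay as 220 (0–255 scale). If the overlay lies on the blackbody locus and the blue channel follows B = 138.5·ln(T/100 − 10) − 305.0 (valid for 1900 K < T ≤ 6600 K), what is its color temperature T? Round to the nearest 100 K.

5400 K

ln(t − 10) = (220 + 305.0) / 138.5 = 3.7906.
t − 10 = e^3.7906 = 44.284, so t = 54.284.
T = 100·t = 5428 K → 5400 K to the nearest 100 K.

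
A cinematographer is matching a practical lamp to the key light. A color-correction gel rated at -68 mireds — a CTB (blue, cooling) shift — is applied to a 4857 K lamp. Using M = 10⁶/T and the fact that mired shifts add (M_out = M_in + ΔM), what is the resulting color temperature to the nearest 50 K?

M_in = 10⁶/4857 = 205.89 mireds.
M_out = 205.89 + (-68) = 137.89 mireds.
T_out = 10⁶/137.89 = 7252.2 K → 7250 K.

7250 K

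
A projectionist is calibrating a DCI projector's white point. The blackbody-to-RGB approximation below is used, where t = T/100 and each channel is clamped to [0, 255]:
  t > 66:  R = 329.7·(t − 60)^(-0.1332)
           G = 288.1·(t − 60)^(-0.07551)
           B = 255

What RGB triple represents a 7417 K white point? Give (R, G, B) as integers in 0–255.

t = 7417/100 = 74.17; the t > 66 branch applies.
R = 329.7·(74.17 − 60)^(-0.1332) = 329.7·14.17^(-0.1332) = 329.7·0.70249 = 231.610.
G = 288.1·(74.17 − 60)^(-0.07551) = 288.1·14.17^(-0.07551) = 288.1·0.81858 = 235.832.
B = 255 by definition for t > 66.
Rounded: (232, 236, 255).

(232, 236, 255)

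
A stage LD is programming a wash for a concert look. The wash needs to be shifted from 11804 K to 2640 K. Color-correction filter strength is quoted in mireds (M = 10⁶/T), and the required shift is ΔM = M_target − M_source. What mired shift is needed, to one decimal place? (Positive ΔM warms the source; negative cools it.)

+294.1 mireds

M_source = 10⁶/11804 = 84.717; M_target = 10⁶/2640 = 378.788.
ΔM = 378.788 − 84.717 = 294.071 → +294.1 mireds, a warming shift.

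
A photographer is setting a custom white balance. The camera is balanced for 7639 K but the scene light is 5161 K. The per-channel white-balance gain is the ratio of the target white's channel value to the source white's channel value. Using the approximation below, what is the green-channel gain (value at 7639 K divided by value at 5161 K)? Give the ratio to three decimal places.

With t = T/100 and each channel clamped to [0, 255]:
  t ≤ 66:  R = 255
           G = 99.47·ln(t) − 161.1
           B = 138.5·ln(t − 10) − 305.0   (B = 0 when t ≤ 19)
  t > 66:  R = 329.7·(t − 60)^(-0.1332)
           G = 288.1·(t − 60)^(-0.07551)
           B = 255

1.009

At 5161 K (t = 51.61):
  G = 99.47·ln 51.61 − 161.1 = 99.47·3.9437 − 161.1 = 231.181.
At 7639 K (t = 76.39):
  G = 288.1·(76.39 − 60)^(-0.07551) = 288.1·16.39^(-0.07551) = 288.1·0.80963 = 233.255.
Gain = 233.255 / 231.181 = 1.0090 → 1.009.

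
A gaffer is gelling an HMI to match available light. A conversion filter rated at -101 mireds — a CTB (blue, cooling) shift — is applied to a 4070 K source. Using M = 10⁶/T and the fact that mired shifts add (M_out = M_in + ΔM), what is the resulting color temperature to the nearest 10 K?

6910 K

M_in = 10⁶/4070 = 245.70 mireds.
M_out = 245.70 + (-101) = 144.70 mireds.
T_out = 10⁶/144.70 = 6910.8 K → 6910 K.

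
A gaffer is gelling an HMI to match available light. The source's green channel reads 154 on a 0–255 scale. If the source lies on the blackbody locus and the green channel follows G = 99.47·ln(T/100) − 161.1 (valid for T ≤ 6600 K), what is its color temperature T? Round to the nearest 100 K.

ln t = (154 + 161.1) / 99.47 = 3.1678.
t = e^3.1678 = 23.755.
T = 100·t = 2375 K → 2400 K to the nearest 100 K.

2400 K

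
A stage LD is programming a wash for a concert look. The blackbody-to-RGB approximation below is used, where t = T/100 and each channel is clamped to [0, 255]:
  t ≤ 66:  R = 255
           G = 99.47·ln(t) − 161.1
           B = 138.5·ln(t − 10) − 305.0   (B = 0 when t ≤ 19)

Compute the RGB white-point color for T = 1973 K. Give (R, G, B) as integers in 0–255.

(255, 136, 10)

t = 1973/100 = 19.73; the t ≤ 66 branch applies.
R = 255 by definition for t ≤ 66.
G = 99.47·ln 19.73 − 161.1 = 99.47·2.9821 − 161.1 = 135.533.
B = 138.5·ln(19.73 − 10) − 305.0 = 138.5·ln 9.73 − 305.0 = 138.5·2.2752 − 305.0 = 10.117.
Rounded: (255, 136, 10).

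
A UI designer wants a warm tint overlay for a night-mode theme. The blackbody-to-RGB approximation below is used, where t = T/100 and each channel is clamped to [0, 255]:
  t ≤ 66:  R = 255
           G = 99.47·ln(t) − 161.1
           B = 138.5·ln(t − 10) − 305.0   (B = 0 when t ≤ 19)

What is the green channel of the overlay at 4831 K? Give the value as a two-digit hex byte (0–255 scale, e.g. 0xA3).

0xE1

t = 4831/100 = 48.31; the t ≤ 66 branch applies.
G = 99.47·ln 48.31 − 161.1 = 99.47·3.8776 − 161.1 = 224.609.
Rounded: 225; in hex, 0xE1.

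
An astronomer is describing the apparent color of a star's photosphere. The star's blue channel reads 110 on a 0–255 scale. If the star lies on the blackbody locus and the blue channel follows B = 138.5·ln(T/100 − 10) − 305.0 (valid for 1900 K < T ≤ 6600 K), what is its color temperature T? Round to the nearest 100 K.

ln(t − 10) = (110 + 305.0) / 138.5 = 2.9964.
t − 10 = e^2.9964 = 20.013, so t = 30.013.
T = 100·t = 3001 K → 3000 K to the nearest 100 K.

3000 K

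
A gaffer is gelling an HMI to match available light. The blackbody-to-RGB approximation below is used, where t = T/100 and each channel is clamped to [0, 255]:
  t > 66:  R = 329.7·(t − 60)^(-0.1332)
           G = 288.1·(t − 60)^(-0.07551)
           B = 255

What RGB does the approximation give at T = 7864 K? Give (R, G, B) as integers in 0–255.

(223, 231, 255)

t = 7864/100 = 78.64; the t > 66 branch applies.
R = 329.7·(78.64 − 60)^(-0.1332) = 329.7·18.64^(-0.1332) = 329.7·0.67729 = 223.304.
G = 288.1·(78.64 − 60)^(-0.07551) = 288.1·18.64^(-0.07551) = 288.1·0.80180 = 231.000.
B = 255 by definition for t > 66.
Rounded: (223, 231, 255).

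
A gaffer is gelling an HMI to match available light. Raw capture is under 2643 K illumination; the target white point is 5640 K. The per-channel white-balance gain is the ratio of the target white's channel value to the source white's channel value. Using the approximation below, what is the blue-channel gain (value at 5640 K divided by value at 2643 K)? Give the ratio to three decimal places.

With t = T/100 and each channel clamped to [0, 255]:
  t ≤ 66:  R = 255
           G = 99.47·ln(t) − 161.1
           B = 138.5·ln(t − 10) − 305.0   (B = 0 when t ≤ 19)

At 2643 K (t = 26.43):
  B = 138.5·ln(26.43 − 10) − 305.0 = 138.5·ln 16.43 − 305.0 = 138.5·2.7991 − 305.0 = 82.677.
At 5640 K (t = 56.4):
  B = 138.5·ln(56.4 − 10) − 305.0 = 138.5·ln 46.4 − 305.0 = 138.5·3.8373 − 305.0 = 226.466.
Gain = 226.466 / 82.677 = 2.7392 → 2.739.

2.739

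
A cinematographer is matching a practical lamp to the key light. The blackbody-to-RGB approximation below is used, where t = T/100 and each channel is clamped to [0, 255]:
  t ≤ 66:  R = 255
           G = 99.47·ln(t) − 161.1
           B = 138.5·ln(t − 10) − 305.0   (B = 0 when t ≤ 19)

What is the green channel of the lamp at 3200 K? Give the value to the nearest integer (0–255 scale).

184

t = 3200/100 = 32; the t ≤ 66 branch applies.
G = 99.47·ln 32 − 161.1 = 99.47·3.4657 − 161.1 = 183.637.
Rounded: 184.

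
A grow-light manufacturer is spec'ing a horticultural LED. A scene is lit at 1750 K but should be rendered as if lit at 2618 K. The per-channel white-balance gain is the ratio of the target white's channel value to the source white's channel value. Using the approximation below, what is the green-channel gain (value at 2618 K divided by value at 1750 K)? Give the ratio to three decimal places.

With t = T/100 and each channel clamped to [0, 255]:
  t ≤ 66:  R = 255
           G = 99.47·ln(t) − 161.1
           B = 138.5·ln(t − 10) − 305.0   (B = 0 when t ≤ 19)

1.324

At 1750 K (t = 17.5):
  G = 99.47·ln 17.5 − 161.1 = 99.47·2.8622 − 161.1 = 123.603.
At 2618 K (t = 26.18):
  G = 99.47·ln 26.18 − 161.1 = 99.47·3.2650 − 161.1 = 163.669.
Gain = 163.669 / 123.603 = 1.3242 → 1.324.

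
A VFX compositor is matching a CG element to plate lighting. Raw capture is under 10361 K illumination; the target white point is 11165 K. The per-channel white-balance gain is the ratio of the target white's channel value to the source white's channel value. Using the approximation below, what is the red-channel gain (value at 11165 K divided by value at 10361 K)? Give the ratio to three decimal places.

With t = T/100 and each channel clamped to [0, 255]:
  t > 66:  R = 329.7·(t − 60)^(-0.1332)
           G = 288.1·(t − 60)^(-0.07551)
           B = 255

0.978

At 10361 K (t = 103.61):
  R = 329.7·(103.61 − 60)^(-0.1332) = 329.7·43.61^(-0.1332) = 329.7·0.60479 = 199.400.
At 11165 K (t = 111.65):
  R = 329.7·(111.65 − 60)^(-0.1332) = 329.7·51.65^(-0.1332) = 329.7·0.59132 = 194.957.
Gain = 194.957 / 199.400 = 0.9777 → 0.978.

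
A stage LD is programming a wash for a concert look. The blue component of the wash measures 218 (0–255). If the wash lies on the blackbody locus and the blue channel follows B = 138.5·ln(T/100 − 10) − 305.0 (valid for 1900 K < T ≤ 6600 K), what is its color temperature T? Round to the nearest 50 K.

ln(t − 10) = (218 + 305.0) / 138.5 = 3.7762.
t − 10 = e^3.7762 = 43.649, so t = 53.649.
T = 100·t = 5365 K → 5350 K to the nearest 50 K.

5350 K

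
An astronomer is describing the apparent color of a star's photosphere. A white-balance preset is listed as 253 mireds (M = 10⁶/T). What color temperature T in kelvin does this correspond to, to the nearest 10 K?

T = 10⁶ / 253 = 3952.57 K → 3950 K.

3950 K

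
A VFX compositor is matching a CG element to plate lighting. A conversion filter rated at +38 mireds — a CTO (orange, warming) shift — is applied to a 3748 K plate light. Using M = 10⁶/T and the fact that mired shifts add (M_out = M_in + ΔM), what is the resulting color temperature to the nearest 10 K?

M_in = 10⁶/3748 = 266.81 mireds.
M_out = 266.81 + (+38) = 304.81 mireds.
T_out = 10⁶/304.81 = 3280.7 K → 3280 K.

3280 K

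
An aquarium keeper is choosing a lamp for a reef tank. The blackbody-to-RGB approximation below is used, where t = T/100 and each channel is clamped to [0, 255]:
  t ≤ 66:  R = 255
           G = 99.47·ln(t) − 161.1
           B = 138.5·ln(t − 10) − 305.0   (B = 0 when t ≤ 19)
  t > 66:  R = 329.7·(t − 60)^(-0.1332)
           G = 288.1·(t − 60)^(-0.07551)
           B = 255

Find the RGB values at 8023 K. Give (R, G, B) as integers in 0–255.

(221, 230, 255)

t = 8023/100 = 80.23; the t > 66 branch applies.
R = 329.7·(80.23 − 60)^(-0.1332) = 329.7·20.23^(-0.1332) = 329.7·0.66995 = 220.882.
G = 288.1·(80.23 − 60)^(-0.07551) = 288.1·20.23^(-0.07551) = 288.1·0.79686 = 229.577.
B = 255 by definition for t > 66.
Rounded: (221, 230, 255).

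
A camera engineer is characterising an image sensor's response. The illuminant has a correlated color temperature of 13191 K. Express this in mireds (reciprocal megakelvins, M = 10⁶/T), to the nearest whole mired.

M = 10⁶ / 13191 = 75.809 → 76 mireds.

76 mireds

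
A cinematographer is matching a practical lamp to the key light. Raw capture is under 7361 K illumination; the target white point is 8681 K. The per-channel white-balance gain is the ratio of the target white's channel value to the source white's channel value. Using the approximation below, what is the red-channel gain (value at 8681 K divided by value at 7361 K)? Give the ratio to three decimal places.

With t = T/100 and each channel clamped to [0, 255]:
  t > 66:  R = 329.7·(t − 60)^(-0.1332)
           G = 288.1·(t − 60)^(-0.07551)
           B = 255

0.914

At 7361 K (t = 73.61):
  R = 329.7·(73.61 − 60)^(-0.1332) = 329.7·13.61^(-0.1332) = 329.7·0.70627 = 232.857.
At 8681 K (t = 86.81):
  R = 329.7·(86.81 − 60)^(-0.1332) = 329.7·26.81^(-0.1332) = 329.7·0.64528 = 212.750.
Gain = 212.750 / 232.857 = 0.9137 → 0.914.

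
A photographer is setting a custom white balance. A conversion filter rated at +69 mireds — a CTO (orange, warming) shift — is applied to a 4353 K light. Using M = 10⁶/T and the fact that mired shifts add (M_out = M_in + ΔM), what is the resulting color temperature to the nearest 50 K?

3350 K

M_in = 10⁶/4353 = 229.73 mireds.
M_out = 229.73 + (+69) = 298.73 mireds.
T_out = 10⁶/298.73 = 3347.5 K → 3350 K.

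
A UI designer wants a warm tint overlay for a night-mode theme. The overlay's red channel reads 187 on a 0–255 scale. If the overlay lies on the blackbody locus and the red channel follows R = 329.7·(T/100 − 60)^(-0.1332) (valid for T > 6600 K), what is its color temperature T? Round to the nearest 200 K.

13000 K

(t − 60)^(-0.1332) = 187/329.7 = 0.56718.
t − 60 = 0.56718^(1/-0.1332) = 0.56718^(-7.508) = 70.620, so t = 130.620.
T = 100·t = 13062 K → 13000 K to the nearest 200 K.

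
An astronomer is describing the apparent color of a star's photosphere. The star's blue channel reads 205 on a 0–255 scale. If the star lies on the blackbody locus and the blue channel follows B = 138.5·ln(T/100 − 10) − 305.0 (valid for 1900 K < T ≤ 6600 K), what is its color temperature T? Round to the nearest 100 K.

5000 K

ln(t − 10) = (205 + 305.0) / 138.5 = 3.6823.
t − 10 = e^3.6823 = 39.738, so t = 49.738.
T = 100·t = 4974 K → 5000 K to the nearest 100 K.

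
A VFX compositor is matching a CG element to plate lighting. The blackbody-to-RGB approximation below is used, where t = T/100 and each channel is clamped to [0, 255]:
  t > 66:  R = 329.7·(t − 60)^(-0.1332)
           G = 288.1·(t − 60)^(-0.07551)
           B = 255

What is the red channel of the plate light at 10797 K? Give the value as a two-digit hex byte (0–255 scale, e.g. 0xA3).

t = 10797/100 = 107.97; the t > 66 branch applies.
R = 329.7·(107.97 − 60)^(-0.1332) = 329.7·47.97^(-0.1332) = 329.7·0.59717 = 196.886.
Rounded: 197; in hex, 0xC5.

0xC5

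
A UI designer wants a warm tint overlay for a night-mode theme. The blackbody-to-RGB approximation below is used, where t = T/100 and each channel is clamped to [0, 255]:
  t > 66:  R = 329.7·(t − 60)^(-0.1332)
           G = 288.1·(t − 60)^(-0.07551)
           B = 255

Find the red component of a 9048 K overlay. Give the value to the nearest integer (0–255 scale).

209

t = 9048/100 = 90.48; the t > 66 branch applies.
R = 329.7·(90.48 − 60)^(-0.1332) = 329.7·30.48^(-0.1332) = 329.7·0.63435 = 209.145.
Rounded: 209.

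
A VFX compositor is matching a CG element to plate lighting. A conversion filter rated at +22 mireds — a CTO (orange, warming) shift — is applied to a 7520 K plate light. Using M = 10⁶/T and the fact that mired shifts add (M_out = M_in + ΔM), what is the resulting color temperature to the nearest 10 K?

6450 K

M_in = 10⁶/7520 = 132.98 mireds.
M_out = 132.98 + (+22) = 154.98 mireds.
T_out = 10⁶/154.98 = 6452.5 K → 6450 K.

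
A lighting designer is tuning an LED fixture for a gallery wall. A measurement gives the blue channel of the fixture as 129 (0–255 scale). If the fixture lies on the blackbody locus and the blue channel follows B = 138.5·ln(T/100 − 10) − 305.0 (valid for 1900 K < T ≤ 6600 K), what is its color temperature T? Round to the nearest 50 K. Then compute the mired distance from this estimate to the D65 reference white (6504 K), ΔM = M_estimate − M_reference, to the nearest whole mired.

+149 mireds

ln(t − 10) = (129 + 305.0) / 138.5 = 3.1336.
t − 10 = e^3.1336 = 22.956, so t = 32.956.
T = 100·t = 3296 K → 3300 K to the nearest 50 K.
M_estimate = 10⁶/3300 = 303.03; M_reference = 10⁶/6504 = 153.75.
ΔM = 303.03 − 153.75 = 149.28 → +149 mireds.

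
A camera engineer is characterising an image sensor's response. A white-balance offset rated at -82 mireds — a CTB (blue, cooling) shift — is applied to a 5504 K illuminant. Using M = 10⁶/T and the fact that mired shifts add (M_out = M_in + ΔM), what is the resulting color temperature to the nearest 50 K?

10050 K

M_in = 10⁶/5504 = 181.69 mireds.
M_out = 181.69 + (-82) = 99.69 mireds.
T_out = 10⁶/99.69 = 10031.5 K → 10050 K.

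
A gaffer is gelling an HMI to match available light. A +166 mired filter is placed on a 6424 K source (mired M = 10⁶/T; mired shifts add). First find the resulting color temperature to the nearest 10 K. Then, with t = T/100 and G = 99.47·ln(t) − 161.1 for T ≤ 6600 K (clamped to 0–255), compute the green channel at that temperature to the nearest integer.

181

M_in = 10⁶/6424 = 155.67; M_out = 155.67 + (+166) = 321.67.
T_out = 10⁶/321.67 = 3108.8 K → 3110 K; t = 31.1.
G = 99.47·ln 31.1 − 161.1 = 99.47·3.4372 − 161.1 = 180.799.
Rounded: 181.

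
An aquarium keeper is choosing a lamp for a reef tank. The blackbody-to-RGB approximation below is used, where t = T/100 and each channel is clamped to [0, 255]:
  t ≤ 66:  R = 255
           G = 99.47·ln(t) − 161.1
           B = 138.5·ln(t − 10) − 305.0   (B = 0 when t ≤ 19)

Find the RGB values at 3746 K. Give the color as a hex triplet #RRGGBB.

t = 3746/100 = 37.46; the t ≤ 66 branch applies.
R = 255 by definition for t ≤ 66.
G = 99.47·ln 37.46 − 161.1 = 99.47·3.6233 − 161.1 = 199.307.
B = 138.5·ln(37.46 − 10) − 305.0 = 138.5·ln 27.46 − 305.0 = 138.5·3.3127 − 305.0 = 153.813.
Rounded: (255, 199, 154).
In hex: #FFC79A.

#FFC79A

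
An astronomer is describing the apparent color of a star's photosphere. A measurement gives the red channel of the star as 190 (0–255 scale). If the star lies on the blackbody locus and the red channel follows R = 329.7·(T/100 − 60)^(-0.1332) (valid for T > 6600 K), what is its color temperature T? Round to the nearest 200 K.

(t − 60)^(-0.1332) = 190/329.7 = 0.57628.
t − 60 = 0.57628^(1/-0.1332) = 0.57628^(-7.508) = 62.667, so t = 122.667.
T = 100·t = 12267 K → 12200 K to the nearest 200 K.

12200 K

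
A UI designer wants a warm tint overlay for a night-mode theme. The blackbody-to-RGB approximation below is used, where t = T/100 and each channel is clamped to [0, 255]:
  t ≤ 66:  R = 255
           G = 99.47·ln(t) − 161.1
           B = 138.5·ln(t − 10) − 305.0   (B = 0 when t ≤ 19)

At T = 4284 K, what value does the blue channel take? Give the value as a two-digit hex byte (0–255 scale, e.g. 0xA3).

0xB3

t = 4284/100 = 42.84; the t ≤ 66 branch applies.
B = 138.5·ln(42.84 − 10) − 305.0 = 138.5·ln 32.84 − 305.0 = 138.5·3.4916 − 305.0 = 178.593.
Rounded: 179; in hex, 0xB3.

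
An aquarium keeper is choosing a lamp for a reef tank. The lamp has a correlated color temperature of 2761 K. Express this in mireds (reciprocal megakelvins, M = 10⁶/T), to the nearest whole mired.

362 mireds

M = 10⁶ / 2761 = 362.188 → 362 mireds.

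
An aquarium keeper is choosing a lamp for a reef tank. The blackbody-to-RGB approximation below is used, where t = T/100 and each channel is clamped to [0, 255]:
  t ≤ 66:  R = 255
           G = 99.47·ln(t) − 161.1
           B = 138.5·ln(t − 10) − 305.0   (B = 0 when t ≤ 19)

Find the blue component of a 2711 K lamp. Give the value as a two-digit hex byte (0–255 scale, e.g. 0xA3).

t = 2711/100 = 27.11; the t ≤ 66 branch applies.
B = 138.5·ln(27.11 − 10) − 305.0 = 138.5·ln 17.11 − 305.0 = 138.5·2.8397 − 305.0 = 88.293.
Rounded: 88; in hex, 0x58.

0x58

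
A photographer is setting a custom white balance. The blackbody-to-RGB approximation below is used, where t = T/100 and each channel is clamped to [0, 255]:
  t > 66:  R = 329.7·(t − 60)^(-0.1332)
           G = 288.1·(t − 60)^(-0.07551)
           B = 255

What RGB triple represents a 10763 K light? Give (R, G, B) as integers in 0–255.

t = 10763/100 = 107.63; the t > 66 branch applies.
R = 329.7·(107.63 − 60)^(-0.1332) = 329.7·47.63^(-0.1332) = 329.7·0.59773 = 197.072.
G = 288.1·(107.63 − 60)^(-0.07551) = 288.1·47.63^(-0.07551) = 288.1·0.74697 = 215.202.
B = 255 by definition for t > 66.
Rounded: (197, 215, 255).

(197, 215, 255)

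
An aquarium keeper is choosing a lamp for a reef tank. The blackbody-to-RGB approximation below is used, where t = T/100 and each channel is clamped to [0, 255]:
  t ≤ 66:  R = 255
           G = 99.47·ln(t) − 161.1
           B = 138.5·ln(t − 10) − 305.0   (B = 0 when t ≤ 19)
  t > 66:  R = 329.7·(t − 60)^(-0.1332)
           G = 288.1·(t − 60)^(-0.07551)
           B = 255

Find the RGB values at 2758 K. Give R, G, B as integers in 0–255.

R=255, G=169, B=92

t = 2758/100 = 27.58; the t ≤ 66 branch applies.
R = 255 by definition for t ≤ 66.
G = 99.47·ln 27.58 − 161.1 = 99.47·3.3171 − 161.1 = 168.851.
B = 138.5·ln(27.58 − 10) − 305.0 = 138.5·ln 17.58 − 305.0 = 138.5·2.8668 − 305.0 = 92.047.
Rounded: (255, 169, 92).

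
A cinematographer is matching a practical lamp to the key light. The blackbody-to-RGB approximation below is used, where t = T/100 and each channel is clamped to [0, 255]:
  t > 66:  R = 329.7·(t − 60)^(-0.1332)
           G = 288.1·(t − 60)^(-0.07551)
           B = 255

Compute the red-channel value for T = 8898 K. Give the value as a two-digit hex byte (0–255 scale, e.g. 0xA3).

0xD3

t = 8898/100 = 88.98; the t > 66 branch applies.
R = 329.7·(88.98 − 60)^(-0.1332) = 329.7·28.98^(-0.1332) = 329.7·0.63863 = 210.556.
Rounded: 211; in hex, 0xD3.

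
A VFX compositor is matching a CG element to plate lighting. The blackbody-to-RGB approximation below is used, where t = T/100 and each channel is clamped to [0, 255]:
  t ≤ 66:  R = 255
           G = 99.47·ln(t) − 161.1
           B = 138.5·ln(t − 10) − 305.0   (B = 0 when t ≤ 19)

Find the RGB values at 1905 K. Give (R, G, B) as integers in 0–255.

t = 1905/100 = 19.05; the t ≤ 66 branch applies.
R = 255 by definition for t ≤ 66.
G = 99.47·ln 19.05 − 161.1 = 99.47·2.9471 − 161.1 = 132.045.
B = 138.5·ln(19.05 − 10) − 305.0 = 138.5·ln 9.05 − 305.0 = 138.5·2.2028 − 305.0 = 0.083.
Rounded: (255, 132, 0).

(255, 132, 0)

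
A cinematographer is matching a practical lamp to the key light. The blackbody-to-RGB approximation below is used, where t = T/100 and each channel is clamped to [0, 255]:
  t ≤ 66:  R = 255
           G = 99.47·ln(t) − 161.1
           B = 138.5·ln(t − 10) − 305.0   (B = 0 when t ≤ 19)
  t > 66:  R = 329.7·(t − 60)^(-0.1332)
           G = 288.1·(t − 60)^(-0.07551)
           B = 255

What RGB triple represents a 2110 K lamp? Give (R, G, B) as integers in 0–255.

t = 2110/100 = 21.1; the t ≤ 66 branch applies.
R = 255 by definition for t ≤ 66.
G = 99.47·ln 21.1 − 161.1 = 99.47·3.0493 − 161.1 = 142.211.
B = 138.5·ln(21.1 − 10) − 305.0 = 138.5·ln 11.1 − 305.0 = 138.5·2.4069 − 305.0 = 28.362.
Rounded: (255, 142, 28).

(255, 142, 28)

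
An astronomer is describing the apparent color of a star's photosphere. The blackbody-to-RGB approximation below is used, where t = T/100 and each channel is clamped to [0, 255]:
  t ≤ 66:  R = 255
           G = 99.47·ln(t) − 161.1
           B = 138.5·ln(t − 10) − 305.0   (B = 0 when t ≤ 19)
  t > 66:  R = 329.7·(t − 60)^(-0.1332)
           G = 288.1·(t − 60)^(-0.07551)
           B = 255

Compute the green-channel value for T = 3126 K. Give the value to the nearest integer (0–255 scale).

t = 3126/100 = 31.26; the t ≤ 66 branch applies.
G = 99.47·ln 31.26 − 161.1 = 99.47·3.4423 − 161.1 = 181.309.
Rounded: 181.

181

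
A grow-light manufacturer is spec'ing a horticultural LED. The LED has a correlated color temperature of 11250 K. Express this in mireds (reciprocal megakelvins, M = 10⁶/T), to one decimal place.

88.9 mireds

M = 10⁶ / 11250 = 88.889 → 88.9 mireds.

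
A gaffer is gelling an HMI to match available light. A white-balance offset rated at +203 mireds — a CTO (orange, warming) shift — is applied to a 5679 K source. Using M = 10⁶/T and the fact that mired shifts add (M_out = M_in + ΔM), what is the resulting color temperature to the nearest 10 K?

M_in = 10⁶/5679 = 176.09 mireds.
M_out = 176.09 + (+203) = 379.09 mireds.
T_out = 10⁶/379.09 = 2637.9 K → 2640 K.

2640 K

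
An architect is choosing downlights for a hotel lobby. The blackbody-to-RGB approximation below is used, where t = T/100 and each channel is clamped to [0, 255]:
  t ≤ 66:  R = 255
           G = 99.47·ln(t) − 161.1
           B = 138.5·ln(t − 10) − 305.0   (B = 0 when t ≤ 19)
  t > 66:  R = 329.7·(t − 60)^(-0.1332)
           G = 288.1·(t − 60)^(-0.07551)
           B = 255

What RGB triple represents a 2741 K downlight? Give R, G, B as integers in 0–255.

R=255, G=168, B=91

t = 2741/100 = 27.41; the t ≤ 66 branch applies.
R = 255 by definition for t ≤ 66.
G = 99.47·ln 27.41 − 161.1 = 99.47·3.3109 − 161.1 = 168.236.
B = 138.5·ln(27.41 − 10) − 305.0 = 138.5·ln 17.41 − 305.0 = 138.5·2.8570 − 305.0 = 90.701.
Rounded: (255, 168, 91).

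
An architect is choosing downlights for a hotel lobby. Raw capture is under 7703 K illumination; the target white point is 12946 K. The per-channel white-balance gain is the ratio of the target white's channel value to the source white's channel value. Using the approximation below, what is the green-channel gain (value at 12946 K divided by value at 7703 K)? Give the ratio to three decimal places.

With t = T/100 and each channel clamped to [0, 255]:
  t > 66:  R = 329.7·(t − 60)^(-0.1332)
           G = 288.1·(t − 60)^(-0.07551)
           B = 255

At 7703 K (t = 77.03):
  G = 288.1·(77.03 − 60)^(-0.07551) = 288.1·17.03^(-0.07551) = 288.1·0.80729 = 232.581.
At 12946 K (t = 129.46):
  G = 288.1·(129.46 − 60)^(-0.07551) = 288.1·69.46^(-0.07551) = 288.1·0.72599 = 209.158.
Gain = 209.158 / 232.581 = 0.8993 → 0.899.

0.899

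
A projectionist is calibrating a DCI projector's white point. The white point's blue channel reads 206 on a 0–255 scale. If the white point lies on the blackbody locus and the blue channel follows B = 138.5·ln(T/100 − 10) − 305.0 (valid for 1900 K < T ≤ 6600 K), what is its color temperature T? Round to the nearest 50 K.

ln(t − 10) = (206 + 305.0) / 138.5 = 3.6895.
t − 10 = e^3.6895 = 40.026, so t = 50.026.
T = 100·t = 5003 K → 5000 K to the nearest 50 K.

5000 K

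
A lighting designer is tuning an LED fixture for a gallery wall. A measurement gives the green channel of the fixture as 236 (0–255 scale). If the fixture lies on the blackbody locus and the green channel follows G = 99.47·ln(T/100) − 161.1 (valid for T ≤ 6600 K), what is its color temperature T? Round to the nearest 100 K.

ln t = (236 + 161.1) / 99.47 = 3.9922.
t = e^3.9922 = 54.172.
T = 100·t = 5417 K → 5400 K to the nearest 100 K.

5400 K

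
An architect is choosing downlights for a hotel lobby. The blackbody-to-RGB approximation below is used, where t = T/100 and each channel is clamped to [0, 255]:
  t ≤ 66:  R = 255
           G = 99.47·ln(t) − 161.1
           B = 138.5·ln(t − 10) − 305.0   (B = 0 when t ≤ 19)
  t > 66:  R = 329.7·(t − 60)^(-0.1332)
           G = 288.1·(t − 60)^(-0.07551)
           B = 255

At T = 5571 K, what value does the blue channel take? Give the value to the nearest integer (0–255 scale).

224

t = 5571/100 = 55.71; the t ≤ 66 branch applies.
B = 138.5·ln(55.71 − 10) − 305.0 = 138.5·ln 45.71 − 305.0 = 138.5·3.8223 − 305.0 = 224.391.
Rounded: 224.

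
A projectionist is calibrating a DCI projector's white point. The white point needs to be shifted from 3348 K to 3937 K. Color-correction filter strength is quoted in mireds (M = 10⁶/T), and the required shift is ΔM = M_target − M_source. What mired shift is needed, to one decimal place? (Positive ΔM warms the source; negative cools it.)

M_source = 10⁶/3348 = 298.686; M_target = 10⁶/3937 = 254.001.
ΔM = 254.001 − 298.686 = -44.685 → -44.7 mireds, a cooling shift.

-44.7 mireds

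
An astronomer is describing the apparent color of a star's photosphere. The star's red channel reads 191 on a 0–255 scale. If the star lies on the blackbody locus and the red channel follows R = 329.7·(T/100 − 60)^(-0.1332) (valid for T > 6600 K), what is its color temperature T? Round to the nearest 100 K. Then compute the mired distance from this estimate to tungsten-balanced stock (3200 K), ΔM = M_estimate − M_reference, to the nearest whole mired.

(t − 60)^(-0.1332) = 191/329.7 = 0.57931.
t − 60 = 0.57931^(1/-0.1332) = 0.57931^(-7.508) = 60.245, so t = 120.245.
T = 100·t = 12025 K → 12000 K to the nearest 100 K.
M_estimate = 10⁶/12000 = 83.33; M_reference = 10⁶/3200 = 312.50.
ΔM = 83.33 − 312.50 = -229.17 → -229 mireds.

-229 mireds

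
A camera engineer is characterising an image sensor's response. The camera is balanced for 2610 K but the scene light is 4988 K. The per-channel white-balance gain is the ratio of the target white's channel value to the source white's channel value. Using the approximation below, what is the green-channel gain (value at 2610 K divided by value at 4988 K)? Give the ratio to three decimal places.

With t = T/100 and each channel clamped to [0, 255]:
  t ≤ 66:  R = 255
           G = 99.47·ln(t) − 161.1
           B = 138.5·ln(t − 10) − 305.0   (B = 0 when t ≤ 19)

0.717

At 4988 K (t = 49.88):
  G = 99.47·ln 49.88 − 161.1 = 99.47·3.9096 − 161.1 = 227.790.
At 2610 K (t = 26.1):
  G = 99.47·ln 26.1 − 161.1 = 99.47·3.2619 − 161.1 = 163.365.
Gain = 163.365 / 227.790 = 0.7172 → 0.717.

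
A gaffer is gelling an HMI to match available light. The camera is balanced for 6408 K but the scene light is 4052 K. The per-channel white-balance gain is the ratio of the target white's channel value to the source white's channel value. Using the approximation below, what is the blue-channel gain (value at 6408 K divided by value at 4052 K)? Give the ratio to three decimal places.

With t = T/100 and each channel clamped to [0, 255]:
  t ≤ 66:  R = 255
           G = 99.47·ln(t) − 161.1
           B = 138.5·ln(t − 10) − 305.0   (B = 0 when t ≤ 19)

1.470

At 4052 K (t = 40.52):
  B = 138.5·ln(40.52 − 10) − 305.0 = 138.5·ln 30.52 − 305.0 = 138.5·3.4184 − 305.0 = 168.446.
At 6408 K (t = 64.08):
  B = 138.5·ln(64.08 − 10) − 305.0 = 138.5·ln 54.08 − 305.0 = 138.5·3.9905 − 305.0 = 247.679.
Gain = 247.679 / 168.446 = 1.4704 → 1.470.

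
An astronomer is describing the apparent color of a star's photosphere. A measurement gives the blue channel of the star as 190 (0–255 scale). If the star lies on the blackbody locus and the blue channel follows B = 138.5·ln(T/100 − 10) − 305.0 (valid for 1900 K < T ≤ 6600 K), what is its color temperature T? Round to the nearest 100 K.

ln(t − 10) = (190 + 305.0) / 138.5 = 3.5740.
t − 10 = e^3.5740 = 35.659, so t = 45.659.
T = 100·t = 4566 K → 4600 K to the nearest 100 K.

4600 K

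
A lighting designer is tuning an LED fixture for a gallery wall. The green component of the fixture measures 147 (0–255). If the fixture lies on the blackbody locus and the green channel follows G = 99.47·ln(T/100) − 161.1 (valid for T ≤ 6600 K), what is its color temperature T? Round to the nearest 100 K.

2200 K

ln t = (147 + 161.1) / 99.47 = 3.0974.
t = e^3.0974 = 22.141.
T = 100·t = 2214 K → 2200 K to the nearest 100 K.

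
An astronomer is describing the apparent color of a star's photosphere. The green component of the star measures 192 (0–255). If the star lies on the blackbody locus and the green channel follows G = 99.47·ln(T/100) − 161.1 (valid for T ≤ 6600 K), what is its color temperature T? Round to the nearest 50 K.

3500 K

ln t = (192 + 161.1) / 99.47 = 3.5498.
t = e^3.5498 = 34.807.
T = 100·t = 3481 K → 3500 K to the nearest 50 K.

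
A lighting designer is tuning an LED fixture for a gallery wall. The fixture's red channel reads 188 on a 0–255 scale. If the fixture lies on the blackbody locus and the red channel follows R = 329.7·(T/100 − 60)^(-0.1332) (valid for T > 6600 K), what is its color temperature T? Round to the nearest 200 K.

(t − 60)^(-0.1332) = 188/329.7 = 0.57022.
t − 60 = 0.57022^(1/-0.1332) = 0.57022^(-7.508) = 67.848, so t = 127.848.
T = 100·t = 12785 K → 12800 K to the nearest 200 K.

12800 K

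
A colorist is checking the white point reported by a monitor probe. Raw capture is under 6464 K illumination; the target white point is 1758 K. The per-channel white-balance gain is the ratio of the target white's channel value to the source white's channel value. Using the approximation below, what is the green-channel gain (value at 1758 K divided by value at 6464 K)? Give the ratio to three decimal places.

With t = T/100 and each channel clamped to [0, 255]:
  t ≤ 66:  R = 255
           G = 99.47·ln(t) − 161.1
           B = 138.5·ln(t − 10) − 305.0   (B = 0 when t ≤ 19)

0.489

At 6464 K (t = 64.64):
  G = 99.47·ln 64.64 − 161.1 = 99.47·4.1688 − 161.1 = 253.574.
At 1758 K (t = 17.58):
  G = 99.47·ln 17.58 − 161.1 = 99.47·2.8668 − 161.1 = 124.057.
Gain = 124.057 / 253.574 = 0.4892 → 0.489.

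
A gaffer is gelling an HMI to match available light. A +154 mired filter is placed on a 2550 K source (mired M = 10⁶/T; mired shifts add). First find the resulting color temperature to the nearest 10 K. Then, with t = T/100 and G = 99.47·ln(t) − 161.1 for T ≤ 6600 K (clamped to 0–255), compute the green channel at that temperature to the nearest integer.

M_in = 10⁶/2550 = 392.16; M_out = 392.16 + (+154) = 546.16.
T_out = 10⁶/546.16 = 1831.0 K → 1830 K; t = 18.3.
G = 99.47·ln 18.3 − 161.1 = 99.47·2.9069 − 161.1 = 128.049.
Rounded: 128.

128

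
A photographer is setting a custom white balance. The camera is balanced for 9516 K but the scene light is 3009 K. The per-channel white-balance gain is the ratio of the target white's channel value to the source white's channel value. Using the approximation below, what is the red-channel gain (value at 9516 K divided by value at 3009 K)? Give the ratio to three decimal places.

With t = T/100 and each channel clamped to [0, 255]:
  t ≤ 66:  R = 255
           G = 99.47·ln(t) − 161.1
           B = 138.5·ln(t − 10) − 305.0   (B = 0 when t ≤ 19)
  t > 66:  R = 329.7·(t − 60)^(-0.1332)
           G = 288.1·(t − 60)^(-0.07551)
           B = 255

At 3009 K (t = 30.09):
  R = 255 by definition for t ≤ 66.
At 9516 K (t = 95.16):
  R = 329.7·(95.16 − 60)^(-0.1332) = 329.7·35.16^(-0.1332) = 329.7·0.62240 = 205.204.
Gain = 205.204 / 255.000 = 0.8047 → 0.805.

0.805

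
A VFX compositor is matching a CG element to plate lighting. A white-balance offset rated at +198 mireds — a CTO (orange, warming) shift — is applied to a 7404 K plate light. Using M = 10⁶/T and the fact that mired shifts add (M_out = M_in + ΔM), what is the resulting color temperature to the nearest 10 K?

M_in = 10⁶/7404 = 135.06 mireds.
M_out = 135.06 + (+198) = 333.06 mireds.
T_out = 10⁶/333.06 = 3002.4 K → 3000 K.

3000 K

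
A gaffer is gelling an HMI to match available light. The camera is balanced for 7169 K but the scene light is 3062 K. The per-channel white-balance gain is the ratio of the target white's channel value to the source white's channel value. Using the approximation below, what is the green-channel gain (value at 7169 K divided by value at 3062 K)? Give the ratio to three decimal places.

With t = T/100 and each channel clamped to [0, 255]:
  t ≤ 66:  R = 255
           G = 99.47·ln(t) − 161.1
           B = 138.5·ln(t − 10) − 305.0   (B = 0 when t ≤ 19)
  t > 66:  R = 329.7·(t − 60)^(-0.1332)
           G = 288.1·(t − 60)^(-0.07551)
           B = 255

1.335

At 3062 K (t = 30.62):
  G = 99.47·ln 30.62 − 161.1 = 99.47·3.4217 − 161.1 = 179.252.
At 7169 K (t = 71.69):
  G = 288.1·(71.69 − 60)^(-0.07551) = 288.1·11.69^(-0.07551) = 288.1·0.83056 = 239.283.
Gain = 239.283 / 179.252 = 1.3349 → 1.335.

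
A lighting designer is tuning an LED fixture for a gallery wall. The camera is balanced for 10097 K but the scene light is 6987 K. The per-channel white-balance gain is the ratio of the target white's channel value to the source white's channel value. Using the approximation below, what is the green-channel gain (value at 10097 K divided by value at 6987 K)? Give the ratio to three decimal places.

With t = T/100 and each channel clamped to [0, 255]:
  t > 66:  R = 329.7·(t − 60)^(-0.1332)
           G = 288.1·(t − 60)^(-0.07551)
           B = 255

0.898

At 6987 K (t = 69.87):
  G = 288.1·(69.87 − 60)^(-0.07551) = 288.1·9.87^(-0.07551) = 288.1·0.84124 = 242.361.
At 10097 K (t = 100.97):
  G = 288.1·(100.97 − 60)^(-0.07551) = 288.1·40.97^(-0.07551) = 288.1·0.75551 = 217.664.
Gain = 217.664 / 242.361 = 0.8981 → 0.898.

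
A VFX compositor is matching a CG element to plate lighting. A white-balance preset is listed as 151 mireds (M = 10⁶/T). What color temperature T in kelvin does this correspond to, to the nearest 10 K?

T = 10⁶ / 151 = 6622.52 K → 6620 K.

6620 K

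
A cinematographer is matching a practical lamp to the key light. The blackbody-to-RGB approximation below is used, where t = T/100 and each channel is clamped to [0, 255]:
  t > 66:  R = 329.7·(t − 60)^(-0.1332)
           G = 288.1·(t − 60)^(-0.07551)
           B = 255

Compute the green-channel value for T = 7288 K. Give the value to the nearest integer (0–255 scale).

238

t = 7288/100 = 72.88; the t > 66 branch applies.
G = 288.1·(72.88 − 60)^(-0.07551) = 288.1·12.88^(-0.07551) = 288.1·0.82450 = 237.538.
Rounded: 238.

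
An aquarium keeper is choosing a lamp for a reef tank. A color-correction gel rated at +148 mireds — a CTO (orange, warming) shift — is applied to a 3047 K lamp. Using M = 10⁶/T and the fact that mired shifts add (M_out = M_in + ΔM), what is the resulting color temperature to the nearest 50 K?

M_in = 10⁶/3047 = 328.19 mireds.
M_out = 328.19 + (+148) = 476.19 mireds.
T_out = 10⁶/476.19 = 2100.0 K → 2100 K.

2100 K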